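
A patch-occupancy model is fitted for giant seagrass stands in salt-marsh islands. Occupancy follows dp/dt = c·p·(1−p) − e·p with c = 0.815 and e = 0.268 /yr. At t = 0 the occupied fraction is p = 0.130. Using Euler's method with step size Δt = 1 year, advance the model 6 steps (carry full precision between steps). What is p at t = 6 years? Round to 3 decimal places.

0.586

Update rule: p ← p + [c·p·(1−p) − e·p]·Δt with Δt = 1.
t = 1: p = 0.13000 + (+0.05734) = 0.18734
t = 2: p = 0.18734 + (+0.07387) = 0.26121
t = 3: p = 0.26121 + (+0.08727) = 0.34848
t = 4: p = 0.34848 + (+0.09165) = 0.44013
t = 5: p = 0.44013 + (+0.08287) = 0.52300
t = 6: p = 0.52300 + (+0.06315) = 0.58616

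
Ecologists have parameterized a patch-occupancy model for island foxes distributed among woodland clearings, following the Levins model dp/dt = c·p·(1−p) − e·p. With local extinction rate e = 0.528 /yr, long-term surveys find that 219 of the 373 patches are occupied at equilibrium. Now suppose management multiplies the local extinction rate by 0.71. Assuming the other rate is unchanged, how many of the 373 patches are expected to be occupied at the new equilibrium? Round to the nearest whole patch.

264

Observed p* = 219/373 = 0.58713.
Balance c(1−p*) = e gives c = e/(1 − 0.58713) = 0.528/0.41287 = 1.27885.
New p* = 1 − e/c = 1 − 0.37488/1.27885 = 0.70686.
Expected occupied = 373 × 0.70686 = 263.66 ≈ 264.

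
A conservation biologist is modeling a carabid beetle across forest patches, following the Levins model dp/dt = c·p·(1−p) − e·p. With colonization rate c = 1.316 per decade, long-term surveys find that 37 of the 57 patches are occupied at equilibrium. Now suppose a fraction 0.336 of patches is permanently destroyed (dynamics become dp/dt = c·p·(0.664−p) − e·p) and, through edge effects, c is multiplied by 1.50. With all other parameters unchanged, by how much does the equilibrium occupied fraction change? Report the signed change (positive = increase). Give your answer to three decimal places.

Observed p* = 37/57 = 0.64912.
Balance c(1−p*) = e gives e = 1.316×(1 − 0.64912) = 0.46176.
New p* = 0.664 − e/c = 0.664 − 0.46176/1.97400 = 0.43008.
Δp* = 0.43008 − 0.64912 = -0.21904.

-0.219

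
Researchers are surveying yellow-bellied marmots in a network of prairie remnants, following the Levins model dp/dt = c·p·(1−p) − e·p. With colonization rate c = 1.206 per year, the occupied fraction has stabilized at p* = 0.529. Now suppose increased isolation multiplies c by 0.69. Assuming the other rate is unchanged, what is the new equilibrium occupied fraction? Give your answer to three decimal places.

Balance c(1−p*) = e gives e = 1.206×(1 − 0.52900) = 0.56803.
New p* = 1 − e/c = 1 − 0.56803/0.83214 = 0.31739.

0.317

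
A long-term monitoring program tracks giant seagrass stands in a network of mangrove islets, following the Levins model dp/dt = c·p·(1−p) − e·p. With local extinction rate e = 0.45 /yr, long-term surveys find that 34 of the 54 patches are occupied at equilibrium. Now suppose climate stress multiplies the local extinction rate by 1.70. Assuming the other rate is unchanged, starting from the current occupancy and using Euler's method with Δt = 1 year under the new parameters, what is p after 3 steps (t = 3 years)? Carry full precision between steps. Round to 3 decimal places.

Observed p* = 34/54 = 0.62963.
Balance c(1−p*) = e gives c = e/(1 − 0.62963) = 0.45/0.37037 = 1.21500.
Starting from p₀ = 0.62963; update p ← p + (dp/dt)·Δt with the new parameters.
p: 0.62963 → 0.43130  (Δp = -0.19833)
p: 0.43130 → 0.39937  (Δp = -0.03193)
p: 0.39937 → 0.38530  (Δp = -0.01407)

0.385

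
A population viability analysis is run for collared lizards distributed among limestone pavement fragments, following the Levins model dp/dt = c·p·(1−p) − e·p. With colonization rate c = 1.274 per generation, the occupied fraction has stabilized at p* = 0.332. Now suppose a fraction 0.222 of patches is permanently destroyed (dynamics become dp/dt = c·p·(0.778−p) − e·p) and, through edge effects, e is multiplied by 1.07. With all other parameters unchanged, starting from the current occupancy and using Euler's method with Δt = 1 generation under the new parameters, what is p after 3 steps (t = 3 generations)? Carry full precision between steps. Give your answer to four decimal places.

0.1502

Balance c(1−p*) = e gives e = 1.274×(1 − 0.33200) = 0.85103.
Starting from p₀ = 0.33200; update p ← p + (dp/dt)·Δt with the new parameters.
p: 0.33200 → 0.21832  (Δp = -0.11368)
p: 0.21832 → 0.17519  (Δp = -0.04314)
p: 0.17519 → 0.15020  (Δp = -0.02499)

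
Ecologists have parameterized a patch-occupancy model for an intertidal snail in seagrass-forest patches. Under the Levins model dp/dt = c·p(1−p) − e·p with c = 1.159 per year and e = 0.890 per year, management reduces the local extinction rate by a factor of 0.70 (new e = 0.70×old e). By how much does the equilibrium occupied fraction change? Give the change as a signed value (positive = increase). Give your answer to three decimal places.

0.230

Before: p* = 1 − 0.890/1.159 = 0.2321.
After the change, c = 1.159, e = 0.623, so p* = 1 − 0.623/1.159 = 0.4625.
Δp* = 0.4625 − 0.2321 = +0.2304.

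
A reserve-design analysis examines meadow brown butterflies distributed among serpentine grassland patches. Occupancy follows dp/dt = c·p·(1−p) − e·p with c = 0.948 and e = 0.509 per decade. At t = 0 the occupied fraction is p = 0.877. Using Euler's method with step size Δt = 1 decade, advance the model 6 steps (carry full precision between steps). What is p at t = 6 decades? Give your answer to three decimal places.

0.466

Update rule: p ← p + [c·p·(1−p) − e·p]·Δt with Δt = 1.
t = 1: p = 0.87700 + (-0.34413) = 0.53287
t = 2: p = 0.53287 + (-0.03525) = 0.49761
t = 3: p = 0.49761 + (-0.01629) = 0.48132
t = 4: p = 0.48132 + (-0.00832) = 0.47300
t = 5: p = 0.47300 + (-0.00445) = 0.46855
t = 6: p = 0.46855 + (-0.00243) = 0.46612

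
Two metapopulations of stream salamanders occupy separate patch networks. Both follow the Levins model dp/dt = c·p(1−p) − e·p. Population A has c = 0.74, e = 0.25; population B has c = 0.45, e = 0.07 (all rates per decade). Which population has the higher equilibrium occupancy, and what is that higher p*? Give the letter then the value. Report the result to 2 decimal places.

B, 0.84

A: p*_A = 1 − 0.25/0.74 = 0.6622.
B: p*_B = 1 − 0.07/0.45 = 0.8444.
B is higher at 0.8444.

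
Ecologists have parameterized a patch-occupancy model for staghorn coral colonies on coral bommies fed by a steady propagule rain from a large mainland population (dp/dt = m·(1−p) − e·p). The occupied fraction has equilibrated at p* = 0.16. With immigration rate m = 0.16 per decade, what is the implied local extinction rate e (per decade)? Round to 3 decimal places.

0.840

At equilibrium m(1−p*) = e·p*, so e = m(1−p*)/p*.
e = 0.16 × 0.8400 / 0.16 = 0.8400.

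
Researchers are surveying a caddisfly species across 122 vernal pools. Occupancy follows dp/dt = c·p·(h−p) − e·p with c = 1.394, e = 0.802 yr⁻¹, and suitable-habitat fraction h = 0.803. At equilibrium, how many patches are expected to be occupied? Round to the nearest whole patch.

28

p* = h − e/c = 0.803 − 0.5753 = 0.2277.
Expected occupied patches = N × p* = 122 × 0.2277 = 27.78 ≈ 28.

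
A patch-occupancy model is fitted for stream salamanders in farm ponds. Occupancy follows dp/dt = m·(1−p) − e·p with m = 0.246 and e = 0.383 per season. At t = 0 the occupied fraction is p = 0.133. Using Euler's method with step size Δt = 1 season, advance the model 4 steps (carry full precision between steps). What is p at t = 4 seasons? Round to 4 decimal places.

0.3862

Update rule: p ← p + [m·(1−p) − e·p]·Δt with Δt = 1.
p: 0.13300 → 0.29534  (Δp = +0.16234)
p: 0.29534 → 0.35557  (Δp = +0.06023)
p: 0.35557 → 0.37792  (Δp = +0.02235)
p: 0.37792 → 0.38621  (Δp = +0.00829)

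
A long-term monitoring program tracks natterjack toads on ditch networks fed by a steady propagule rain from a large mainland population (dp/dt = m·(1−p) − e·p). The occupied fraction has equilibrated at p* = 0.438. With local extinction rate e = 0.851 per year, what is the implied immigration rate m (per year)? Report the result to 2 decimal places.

At equilibrium m(1−p*) = e·p*, so m = e·p*/(1−p*).
m = 0.851 × 0.438 / 0.5620 = 0.3727/0.5620 = 0.6632.

0.66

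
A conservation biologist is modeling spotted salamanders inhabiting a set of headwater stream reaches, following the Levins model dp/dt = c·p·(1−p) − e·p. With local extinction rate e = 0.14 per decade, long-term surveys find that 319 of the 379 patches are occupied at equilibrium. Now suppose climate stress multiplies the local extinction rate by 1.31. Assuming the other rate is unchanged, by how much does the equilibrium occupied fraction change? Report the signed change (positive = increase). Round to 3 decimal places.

Observed p* = 319/379 = 0.84169.
Balance c(1−p*) = e gives c = e/(1 − 0.84169) = 0.14/0.15831 = 0.88434.
New p* = 1 − e/c = 1 − 0.18340/0.88434 = 0.79261.
Δp* = 0.79261 − 0.84169 = -0.04908.

-0.049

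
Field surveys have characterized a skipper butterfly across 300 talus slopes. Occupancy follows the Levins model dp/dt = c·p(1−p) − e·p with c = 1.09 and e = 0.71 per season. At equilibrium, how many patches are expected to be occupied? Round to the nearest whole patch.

105

p* = 1 − e/c = 1 − 0.71/1.09 = 0.3486.
Expected occupied patches = N × p* = 300 × 0.3486 = 104.59 ≈ 105.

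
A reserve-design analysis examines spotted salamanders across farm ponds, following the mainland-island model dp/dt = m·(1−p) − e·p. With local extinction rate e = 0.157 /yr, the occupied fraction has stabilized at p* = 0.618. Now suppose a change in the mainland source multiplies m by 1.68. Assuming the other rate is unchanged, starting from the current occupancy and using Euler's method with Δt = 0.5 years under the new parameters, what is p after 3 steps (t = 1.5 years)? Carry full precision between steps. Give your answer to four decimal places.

Balance m(1−p*) = e·p* gives m = e·p*/(1−p*) = 0.157×0.61800/0.38200 = 0.25399.
Starting from p₀ = 0.61800; update p ← p + (dp/dt)·Δt with the new parameters.
p: 0.61800 → 0.65099  (Δp = +0.03299)
p: 0.65099 → 0.67435  (Δp = +0.02336)
p: 0.67435 → 0.69089  (Δp = +0.01654)

0.6909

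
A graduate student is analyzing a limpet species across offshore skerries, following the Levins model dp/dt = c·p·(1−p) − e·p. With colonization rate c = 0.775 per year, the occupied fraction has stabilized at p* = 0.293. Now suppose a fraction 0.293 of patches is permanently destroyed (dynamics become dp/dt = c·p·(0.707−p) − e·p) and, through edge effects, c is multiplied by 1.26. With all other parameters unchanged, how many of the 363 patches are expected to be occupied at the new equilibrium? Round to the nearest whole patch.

53

Balance c(1−p*) = e gives e = 0.775×(1 − 0.29300) = 0.54793.
New p* = 0.707 − e/c = 0.707 − 0.54793/0.97650 = 0.14588.
Expected occupied = 363 × 0.14588 = 52.95 ≈ 53.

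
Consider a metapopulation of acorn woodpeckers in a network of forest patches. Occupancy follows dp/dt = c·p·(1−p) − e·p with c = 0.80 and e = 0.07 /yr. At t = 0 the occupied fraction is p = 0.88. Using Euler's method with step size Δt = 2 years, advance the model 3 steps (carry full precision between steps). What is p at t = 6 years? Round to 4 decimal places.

Update rule: p ← p + [c·p·(1−p) − e·p]·Δt with Δt = 2.
step 1: Δp = +0.04576, p = 0.92576
step 2: Δp = -0.01964, p = 0.90612
step 3: Δp = +0.00925, p = 0.91537

0.9154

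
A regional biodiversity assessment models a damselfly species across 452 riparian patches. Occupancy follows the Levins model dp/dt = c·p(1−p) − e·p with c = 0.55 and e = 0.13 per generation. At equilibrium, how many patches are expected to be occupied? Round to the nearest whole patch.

345

p* = 1 − e/c = 1 − 0.13/0.55 = 0.7636.
Expected occupied patches = N × p* = 452 × 0.7636 = 345.16 ≈ 345.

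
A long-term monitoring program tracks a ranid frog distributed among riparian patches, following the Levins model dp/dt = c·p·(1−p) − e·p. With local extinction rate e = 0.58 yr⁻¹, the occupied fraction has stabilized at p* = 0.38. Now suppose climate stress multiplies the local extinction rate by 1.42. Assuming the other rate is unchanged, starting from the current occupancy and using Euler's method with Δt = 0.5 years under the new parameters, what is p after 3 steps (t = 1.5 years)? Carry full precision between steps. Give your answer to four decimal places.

0.2749

Balance c(1−p*) = e gives c = e/(1 − 0.38000) = 0.58/0.62000 = 0.93548.
Starting from p₀ = 0.38000; update p ← p + (dp/dt)·Δt with the new parameters.
p: 0.38000 → 0.33372  (Δp = -0.04628)
p: 0.33372 → 0.30029  (Δp = -0.03342)
p: 0.30029 → 0.27491  (Δp = -0.02538)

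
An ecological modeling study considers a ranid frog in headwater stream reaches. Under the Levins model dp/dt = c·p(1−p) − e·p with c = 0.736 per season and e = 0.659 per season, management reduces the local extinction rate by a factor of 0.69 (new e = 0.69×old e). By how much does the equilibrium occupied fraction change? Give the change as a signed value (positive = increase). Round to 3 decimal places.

Before: p* = 1 − 0.659/0.736 = 0.1046.
After the change, c = 0.736, e = 0.45471, so p* = 1 − 0.45471/0.736 = 0.3822.
Δp* = 0.3822 − 0.1046 = +0.2776.

0.278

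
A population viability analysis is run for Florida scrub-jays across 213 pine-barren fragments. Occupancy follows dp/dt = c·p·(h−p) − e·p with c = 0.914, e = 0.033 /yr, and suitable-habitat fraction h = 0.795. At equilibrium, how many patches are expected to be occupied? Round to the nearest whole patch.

162

p* = h − e/c = 0.795 − 0.0361 = 0.7589.
Expected occupied patches = N × p* = 213 × 0.7589 = 161.64 ≈ 162.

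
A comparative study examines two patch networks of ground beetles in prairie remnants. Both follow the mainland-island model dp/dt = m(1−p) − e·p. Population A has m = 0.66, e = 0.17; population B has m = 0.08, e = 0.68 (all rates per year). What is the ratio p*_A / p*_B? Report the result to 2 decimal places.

7.55

A: p*_A = m/(m+e) = 0.66/0.8300 = 0.7952.
B: p*_B = 0.08/0.7600 = 0.1053.
p*_A / p*_B = 0.7952/0.1053 = 7.5542.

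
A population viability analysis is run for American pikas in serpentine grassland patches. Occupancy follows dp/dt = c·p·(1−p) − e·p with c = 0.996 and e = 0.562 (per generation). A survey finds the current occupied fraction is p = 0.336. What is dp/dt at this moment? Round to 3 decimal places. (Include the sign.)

Colonization term: c·p·(1−p) = 0.996×0.336×0.6640 = 0.22221.
Extinction term: e·p = 0.18883.
dp/dt = 0.22221 − 0.18883 = 0.03338.

0.033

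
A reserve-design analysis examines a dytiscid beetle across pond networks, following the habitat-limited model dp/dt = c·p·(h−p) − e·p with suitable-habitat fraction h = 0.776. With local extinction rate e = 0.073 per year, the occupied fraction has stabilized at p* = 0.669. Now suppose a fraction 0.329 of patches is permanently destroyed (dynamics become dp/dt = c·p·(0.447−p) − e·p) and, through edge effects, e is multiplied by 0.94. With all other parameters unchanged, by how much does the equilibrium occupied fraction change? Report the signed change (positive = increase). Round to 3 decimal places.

Balance c(h−p*) = e gives c = e/(0.776 − 0.66900) = 0.073/0.10700 = 0.68224.
New p* = 0.447 − e/c = 0.447 − 0.06862/0.68224 = 0.34642.
Δp* = 0.34642 − 0.66900 = -0.32258.

-0.323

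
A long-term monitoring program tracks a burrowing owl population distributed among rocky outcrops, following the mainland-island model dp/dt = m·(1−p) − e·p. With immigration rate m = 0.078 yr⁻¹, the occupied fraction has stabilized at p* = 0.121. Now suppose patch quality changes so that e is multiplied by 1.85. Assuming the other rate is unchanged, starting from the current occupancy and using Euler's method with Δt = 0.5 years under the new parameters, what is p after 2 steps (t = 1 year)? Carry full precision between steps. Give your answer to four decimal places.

Balance m(1−p*) = e·p* gives e = m(1−p*)/p* = 0.078×0.87900/0.12100 = 0.56663.
Starting from p₀ = 0.12100; update p ← p + (dp/dt)·Δt with the new parameters.
  1  |  dp/dt·Δt = -0.029139  |  p_1 = 0.091861
  2  |  dp/dt·Δt = -0.012730  |  p_2 = 0.079131

0.0791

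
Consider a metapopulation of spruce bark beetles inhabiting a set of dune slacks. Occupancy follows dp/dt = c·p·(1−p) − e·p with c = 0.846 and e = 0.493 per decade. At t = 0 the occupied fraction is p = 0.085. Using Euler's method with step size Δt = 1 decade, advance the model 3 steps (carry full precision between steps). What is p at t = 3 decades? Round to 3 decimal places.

Update rule: p ← p + [c·p·(1−p) − e·p]·Δt with Δt = 1.
p: 0.08500 → 0.10889  (Δp = +0.02389)
p: 0.10889 → 0.13730  (Δp = +0.02841)
p: 0.13730 → 0.16982  (Δp = +0.03252)

0.170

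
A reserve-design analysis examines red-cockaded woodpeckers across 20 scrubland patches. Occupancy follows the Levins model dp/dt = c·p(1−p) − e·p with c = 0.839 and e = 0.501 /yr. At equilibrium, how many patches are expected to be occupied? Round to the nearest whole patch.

8

p* = 1 − e/c = 1 − 0.501/0.839 = 0.4029.
Expected occupied patches = N × p* = 20 × 0.4029 = 8.06 ≈ 8.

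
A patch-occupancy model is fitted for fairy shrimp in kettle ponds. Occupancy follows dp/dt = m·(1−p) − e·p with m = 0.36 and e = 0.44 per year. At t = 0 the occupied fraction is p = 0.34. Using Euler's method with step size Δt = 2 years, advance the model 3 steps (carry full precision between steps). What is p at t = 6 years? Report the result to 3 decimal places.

Update rule: p ← p + [m·(1−p) − e·p]·Δt with Δt = 2.
  1  |  dp/dt·Δt = +0.176000  |  p_1 = 0.516000
  2  |  dp/dt·Δt = -0.105600  |  p_2 = 0.410400
  3  |  dp/dt·Δt = +0.063360  |  p_3 = 0.473760

0.474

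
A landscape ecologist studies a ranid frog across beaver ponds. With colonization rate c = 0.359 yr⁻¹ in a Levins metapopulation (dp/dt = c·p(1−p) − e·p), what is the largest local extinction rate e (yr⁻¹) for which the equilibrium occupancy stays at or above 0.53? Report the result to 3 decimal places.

1 − e/c ≥ 0.53 ⇒ e ≤ c(1 − 0.53) = 0.359 × 0.4700.
e_max = 0.1687.

0.169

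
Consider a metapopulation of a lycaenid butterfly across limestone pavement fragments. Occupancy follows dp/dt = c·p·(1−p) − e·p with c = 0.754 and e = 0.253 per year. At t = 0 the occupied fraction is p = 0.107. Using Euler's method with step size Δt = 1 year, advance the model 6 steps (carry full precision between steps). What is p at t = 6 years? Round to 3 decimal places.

Update rule: p ← p + [c·p·(1−p) − e·p]·Δt with Δt = 1.
t = 1: p = 0.10700 + (+0.04497) = 0.15197
t = 2: p = 0.15197 + (+0.05872) = 0.21070
t = 3: p = 0.21070 + (+0.07209) = 0.28279
t = 4: p = 0.28279 + (+0.08138) = 0.36417
t = 5: p = 0.36417 + (+0.08245) = 0.44662
t = 6: p = 0.44662 + (+0.07336) = 0.51998

0.520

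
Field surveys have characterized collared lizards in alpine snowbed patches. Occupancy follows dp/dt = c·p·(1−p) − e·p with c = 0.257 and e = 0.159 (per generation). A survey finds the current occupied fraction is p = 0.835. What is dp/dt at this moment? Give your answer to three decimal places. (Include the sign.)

-0.097

Colonization term: c·p·(1−p) = 0.257×0.835×0.1650 = 0.03541.
Extinction term: e·p = 0.13276.
dp/dt = 0.03541 − 0.13276 = -0.09736.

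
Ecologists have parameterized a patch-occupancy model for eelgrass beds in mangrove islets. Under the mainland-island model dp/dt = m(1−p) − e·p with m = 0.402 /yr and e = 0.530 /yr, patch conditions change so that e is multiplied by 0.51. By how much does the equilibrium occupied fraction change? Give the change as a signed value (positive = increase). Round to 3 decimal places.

0.167

Before: p* = 0.402/(0.402+0.530) = 0.4313.
After: m = 0.402, e = 0.2703; p* = 0.402/0.6723 = 0.5979.
Δp* = 0.5979 − 0.4313 = +0.1666.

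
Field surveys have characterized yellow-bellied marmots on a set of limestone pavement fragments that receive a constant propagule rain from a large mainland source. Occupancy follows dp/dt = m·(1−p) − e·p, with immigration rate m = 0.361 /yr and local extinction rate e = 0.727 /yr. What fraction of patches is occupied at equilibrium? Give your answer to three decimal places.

Setting dp/dt = 0: m − m·p* = e·p*, so m = (m+e)·p*.
p* = m/(m+e) = 0.361/(0.361+0.727) = 0.361/1.0880 = 0.3318.

0.332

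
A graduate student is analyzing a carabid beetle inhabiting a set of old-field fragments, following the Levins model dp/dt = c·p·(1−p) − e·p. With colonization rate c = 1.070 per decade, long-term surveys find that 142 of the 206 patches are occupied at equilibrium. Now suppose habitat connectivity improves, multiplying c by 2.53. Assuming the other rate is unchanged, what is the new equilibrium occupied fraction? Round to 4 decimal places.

Observed p* = 142/206 = 0.68932.
Balance c(1−p*) = e gives e = 1.070×(1 − 0.68932) = 0.33243.
New p* = 1 − e/c = 1 − 0.33243/2.70710 = 0.87720.

0.8772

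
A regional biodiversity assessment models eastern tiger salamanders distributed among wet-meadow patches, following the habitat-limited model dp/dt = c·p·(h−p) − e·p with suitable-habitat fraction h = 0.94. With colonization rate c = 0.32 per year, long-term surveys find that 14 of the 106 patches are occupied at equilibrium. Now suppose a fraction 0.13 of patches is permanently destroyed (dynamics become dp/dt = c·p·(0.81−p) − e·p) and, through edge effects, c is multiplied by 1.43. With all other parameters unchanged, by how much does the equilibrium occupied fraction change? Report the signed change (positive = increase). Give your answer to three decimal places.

0.113

Observed p* = 14/106 = 0.13208.
Balance c(h−p*) = e gives e = 0.32×(0.94 − 0.13208) = 0.25853.
New p* = 0.81 − e/c = 0.81 − 0.25853/0.45760 = 0.24503.
Δp* = 0.24503 − 0.13208 = +0.11295.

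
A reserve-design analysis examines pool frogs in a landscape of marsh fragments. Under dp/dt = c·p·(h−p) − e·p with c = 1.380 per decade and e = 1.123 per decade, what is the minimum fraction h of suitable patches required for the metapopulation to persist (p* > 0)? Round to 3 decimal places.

p* = h − e/c is positive only when h > e/c.
h_min = e/c = 1.123/1.380 = 0.8138.

0.814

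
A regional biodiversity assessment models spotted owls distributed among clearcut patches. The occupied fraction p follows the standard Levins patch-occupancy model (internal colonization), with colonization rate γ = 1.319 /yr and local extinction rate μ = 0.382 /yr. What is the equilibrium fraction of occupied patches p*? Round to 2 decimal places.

0.71

Setting dp/dt = 0 and dividing through by p* gives γ·(1−p*) = μ.
So p* = 1 − μ/γ = 1 − 0.382/1.319 = 1 − 0.2896 = 0.7104.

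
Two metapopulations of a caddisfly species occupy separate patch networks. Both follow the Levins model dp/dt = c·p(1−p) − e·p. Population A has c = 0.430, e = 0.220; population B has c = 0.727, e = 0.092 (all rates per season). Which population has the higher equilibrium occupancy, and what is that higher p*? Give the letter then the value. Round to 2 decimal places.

A: p*_A = 1 − 0.220/0.430 = 0.4884.
B: p*_B = 1 − 0.092/0.727 = 0.8735.
B is higher at 0.8735.

B, 0.87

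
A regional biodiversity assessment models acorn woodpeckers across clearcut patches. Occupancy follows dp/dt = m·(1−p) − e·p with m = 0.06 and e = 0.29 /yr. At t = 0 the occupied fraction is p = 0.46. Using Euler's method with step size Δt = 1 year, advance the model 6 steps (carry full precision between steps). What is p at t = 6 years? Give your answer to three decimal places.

0.193

Update rule: p ← p + [m·(1−p) − e·p]·Δt with Δt = 1.
p: 0.46000 → 0.35900  (Δp = -0.10100)
p: 0.35900 → 0.29335  (Δp = -0.06565)
p: 0.29335 → 0.25068  (Δp = -0.04267)
p: 0.25068 → 0.22294  (Δp = -0.02774)
p: 0.22294 → 0.20491  (Δp = -0.01803)
p: 0.20491 → 0.19319  (Δp = -0.01172)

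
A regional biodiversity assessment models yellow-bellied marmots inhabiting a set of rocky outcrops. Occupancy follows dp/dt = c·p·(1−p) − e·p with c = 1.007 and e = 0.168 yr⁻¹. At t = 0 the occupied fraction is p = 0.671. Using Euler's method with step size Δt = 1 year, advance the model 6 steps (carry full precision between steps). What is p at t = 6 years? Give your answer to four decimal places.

Update rule: p ← p + [c·p·(1−p) − e·p]·Δt with Δt = 1.
p: 0.67100 → 0.78058  (Δp = +0.10958)
p: 0.78058 → 0.82192  (Δp = +0.04134)
p: 0.82192 → 0.83123  (Δp = +0.00931)
p: 0.83123 → 0.83285  (Δp = +0.00162)
p: 0.83285 → 0.83312  (Δp = +0.00027)
p: 0.83312 → 0.83316  (Δp = +0.00004)

0.8332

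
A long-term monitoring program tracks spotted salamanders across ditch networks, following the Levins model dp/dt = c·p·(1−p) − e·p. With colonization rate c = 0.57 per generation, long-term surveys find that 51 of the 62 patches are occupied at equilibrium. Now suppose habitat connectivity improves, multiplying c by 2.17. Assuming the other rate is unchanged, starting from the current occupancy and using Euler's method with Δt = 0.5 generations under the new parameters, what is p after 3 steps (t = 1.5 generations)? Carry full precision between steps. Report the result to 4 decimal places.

Observed p* = 51/62 = 0.82258.
Balance c(1−p*) = e gives e = 0.57×(1 − 0.82258) = 0.10113.
Starting from p₀ = 0.82258; update p ← p + (dp/dt)·Δt with the new parameters.
p: 0.82258 → 0.87124  (Δp = +0.04866)
p: 0.87124 → 0.89657  (Δp = +0.02532)
p: 0.89657 → 0.90858  (Δp = +0.01202)

0.9086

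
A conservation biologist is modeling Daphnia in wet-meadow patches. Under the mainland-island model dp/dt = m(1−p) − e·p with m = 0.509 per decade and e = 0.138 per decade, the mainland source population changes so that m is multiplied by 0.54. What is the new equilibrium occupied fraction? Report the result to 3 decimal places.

0.666

Before: p* = 0.509/(0.509+0.138) = 0.7867.
After: m = 0.27486, e = 0.138; p* = 0.27486/0.4129 = 0.6657.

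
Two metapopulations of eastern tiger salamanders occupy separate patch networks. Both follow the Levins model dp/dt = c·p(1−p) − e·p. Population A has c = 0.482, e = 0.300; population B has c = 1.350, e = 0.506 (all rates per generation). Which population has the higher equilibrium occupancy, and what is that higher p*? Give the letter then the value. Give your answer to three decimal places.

B, 0.625

A: p*_A = 1 − 0.300/0.482 = 0.3776.
B: p*_B = 1 − 0.506/1.350 = 0.6252.
B is higher at 0.6252.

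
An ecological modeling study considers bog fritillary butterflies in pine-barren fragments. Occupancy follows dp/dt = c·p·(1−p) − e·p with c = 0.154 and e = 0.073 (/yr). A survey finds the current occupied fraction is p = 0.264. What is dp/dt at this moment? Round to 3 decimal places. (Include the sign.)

0.011

Colonization term: c·p·(1−p) = 0.154×0.264×0.7360 = 0.02992.
Extinction term: e·p = 0.01927.
dp/dt = 0.02992 − 0.01927 = 0.01065.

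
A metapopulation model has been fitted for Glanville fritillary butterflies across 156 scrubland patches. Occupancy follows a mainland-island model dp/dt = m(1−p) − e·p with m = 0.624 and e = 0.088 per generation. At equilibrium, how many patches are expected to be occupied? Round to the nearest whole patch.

137

p* = m/(m+e) = 0.624/0.7120 = 0.8764.
Expected occupied patches = N × p* = 156 × 0.8764 = 136.72 ≈ 137.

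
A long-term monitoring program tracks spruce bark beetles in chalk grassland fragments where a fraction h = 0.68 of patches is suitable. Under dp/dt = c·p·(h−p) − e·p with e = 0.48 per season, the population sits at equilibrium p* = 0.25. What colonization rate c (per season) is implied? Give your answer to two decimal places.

At equilibrium c(h−p*) = e, so c = e/(h−p*).
c = 0.48/(0.68 − 0.25) = 0.48/0.4300 = 1.1163.

1.12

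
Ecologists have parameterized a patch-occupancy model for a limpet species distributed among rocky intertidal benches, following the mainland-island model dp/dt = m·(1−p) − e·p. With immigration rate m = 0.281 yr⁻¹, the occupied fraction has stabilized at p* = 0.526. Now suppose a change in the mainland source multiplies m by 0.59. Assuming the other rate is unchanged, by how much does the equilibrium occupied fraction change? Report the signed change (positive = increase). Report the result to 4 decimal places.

Balance m(1−p*) = e·p* gives e = m(1−p*)/p* = 0.281×0.47400/0.52600 = 0.25322.
New p* = m/(m+e) = 0.16579/(0.16579+0.25322) = 0.39567.
Δp* = 0.39567 − 0.52600 = -0.13033.

-0.1303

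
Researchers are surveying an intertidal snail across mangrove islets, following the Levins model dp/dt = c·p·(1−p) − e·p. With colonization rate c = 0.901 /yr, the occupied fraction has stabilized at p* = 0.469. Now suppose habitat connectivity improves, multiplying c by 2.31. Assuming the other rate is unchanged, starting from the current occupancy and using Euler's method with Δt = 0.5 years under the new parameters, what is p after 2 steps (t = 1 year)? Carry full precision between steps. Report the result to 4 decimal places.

Balance c(1−p*) = e gives e = 0.901×(1 − 0.46900) = 0.47843.
Starting from p₀ = 0.46900; update p ← p + (dp/dt)·Δt with the new parameters.
step 1: Δp = +0.14697, p = 0.61597
step 2: Δp = +0.09882, p = 0.71479

0.7148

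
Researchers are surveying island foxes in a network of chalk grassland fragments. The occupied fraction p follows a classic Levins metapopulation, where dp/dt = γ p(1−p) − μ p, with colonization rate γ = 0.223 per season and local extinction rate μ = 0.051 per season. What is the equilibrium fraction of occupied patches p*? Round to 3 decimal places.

At equilibrium, colonization balances extinction: γ·p*·(1−p*) = μ·p*.
So p* = 1 − μ/γ = 1 − 0.051/0.223 = 1 − 0.2287 = 0.7713.

0.771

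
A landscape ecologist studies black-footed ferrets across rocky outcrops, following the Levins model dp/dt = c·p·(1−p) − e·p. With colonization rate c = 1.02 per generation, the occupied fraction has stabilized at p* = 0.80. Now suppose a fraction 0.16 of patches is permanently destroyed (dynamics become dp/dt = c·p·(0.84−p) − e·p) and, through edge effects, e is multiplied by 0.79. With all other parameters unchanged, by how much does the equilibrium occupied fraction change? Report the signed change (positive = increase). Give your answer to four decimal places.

-0.1180

Balance c(1−p*) = e gives e = 1.02×(1 − 0.80000) = 0.20400.
New p* = 0.84 − e/c = 0.84 − 0.16116/1.02000 = 0.68200.
Δp* = 0.68200 − 0.80000 = -0.11800.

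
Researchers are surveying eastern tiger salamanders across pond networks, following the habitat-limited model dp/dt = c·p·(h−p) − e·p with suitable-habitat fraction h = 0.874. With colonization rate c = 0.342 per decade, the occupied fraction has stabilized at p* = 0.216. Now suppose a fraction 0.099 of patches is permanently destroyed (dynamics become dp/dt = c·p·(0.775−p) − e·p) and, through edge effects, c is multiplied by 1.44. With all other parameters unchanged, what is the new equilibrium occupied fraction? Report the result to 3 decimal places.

Balance c(h−p*) = e gives e = 0.342×(0.874 − 0.21600) = 0.22504.
New p* = 0.775 − e/c = 0.775 − 0.22504/0.49248 = 0.31805.

0.318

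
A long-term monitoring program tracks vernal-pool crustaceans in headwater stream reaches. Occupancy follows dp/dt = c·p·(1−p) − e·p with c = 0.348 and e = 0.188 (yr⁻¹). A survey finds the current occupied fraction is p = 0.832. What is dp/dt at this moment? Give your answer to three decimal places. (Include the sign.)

Colonization term: c·p·(1−p) = 0.348×0.832×0.1680 = 0.04864.
Extinction term: e·p = 0.15642.
dp/dt = 0.04864 − 0.15642 = -0.10777.

-0.108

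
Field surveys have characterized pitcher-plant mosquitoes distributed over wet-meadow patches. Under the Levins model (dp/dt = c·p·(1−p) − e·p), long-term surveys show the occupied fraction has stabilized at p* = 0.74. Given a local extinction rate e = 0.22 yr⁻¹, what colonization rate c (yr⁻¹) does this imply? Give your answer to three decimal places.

At equilibrium c(1−p*) = e, so c = e/(1−p*).
c = 0.22/(1 − 0.74) = 0.22/0.2600 = 0.8462.

0.846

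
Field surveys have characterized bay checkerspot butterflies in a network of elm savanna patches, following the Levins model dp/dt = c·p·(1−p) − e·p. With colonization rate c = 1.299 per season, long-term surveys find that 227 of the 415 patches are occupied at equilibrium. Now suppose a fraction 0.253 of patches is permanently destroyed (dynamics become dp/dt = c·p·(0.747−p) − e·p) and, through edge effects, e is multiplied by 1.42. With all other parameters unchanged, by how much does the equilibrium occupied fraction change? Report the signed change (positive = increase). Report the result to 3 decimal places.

-0.443

Observed p* = 227/415 = 0.54699.
Balance c(1−p*) = e gives e = 1.299×(1 − 0.54699) = 0.58846.
New p* = 0.747 − e/c = 0.747 − 0.83561/1.29900 = 0.10373.
Δp* = 0.10373 − 0.54699 = -0.44326.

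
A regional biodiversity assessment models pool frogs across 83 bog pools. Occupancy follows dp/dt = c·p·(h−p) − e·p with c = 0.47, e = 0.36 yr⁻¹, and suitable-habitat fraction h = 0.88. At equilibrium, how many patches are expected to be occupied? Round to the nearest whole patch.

9

p* = h − e/c = 0.88 − 0.7660 = 0.1140.
Expected occupied patches = N × p* = 83 × 0.1140 = 9.47 ≈ 9.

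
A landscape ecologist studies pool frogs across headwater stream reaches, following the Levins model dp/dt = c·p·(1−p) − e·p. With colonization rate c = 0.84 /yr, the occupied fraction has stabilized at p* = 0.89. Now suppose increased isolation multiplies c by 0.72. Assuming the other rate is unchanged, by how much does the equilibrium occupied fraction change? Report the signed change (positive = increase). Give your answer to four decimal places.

Balance c(1−p*) = e gives e = 0.84×(1 − 0.89000) = 0.09240.
New p* = 1 − e/c = 1 − 0.09240/0.60480 = 0.84722.
Δp* = 0.84722 − 0.89000 = -0.04278.

-0.0428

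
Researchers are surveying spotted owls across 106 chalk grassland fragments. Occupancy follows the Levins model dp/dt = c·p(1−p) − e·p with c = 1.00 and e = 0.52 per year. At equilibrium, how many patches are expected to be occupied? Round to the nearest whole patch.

51

p* = 1 − e/c = 1 − 0.52/1.00 = 0.4800.
Expected occupied patches = N × p* = 106 × 0.4800 = 50.88 ≈ 51.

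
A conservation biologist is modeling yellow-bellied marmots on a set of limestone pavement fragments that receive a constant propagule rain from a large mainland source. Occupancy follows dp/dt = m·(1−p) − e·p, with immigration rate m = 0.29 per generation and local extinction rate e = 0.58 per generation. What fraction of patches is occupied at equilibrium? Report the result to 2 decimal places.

At equilibrium the propagule rain into empty patches balances local extinction: m(1−p*) = e·p*.
p* = m/(m+e) = 0.29/(0.29+0.58) = 0.29/0.8700 = 0.3333.

0.33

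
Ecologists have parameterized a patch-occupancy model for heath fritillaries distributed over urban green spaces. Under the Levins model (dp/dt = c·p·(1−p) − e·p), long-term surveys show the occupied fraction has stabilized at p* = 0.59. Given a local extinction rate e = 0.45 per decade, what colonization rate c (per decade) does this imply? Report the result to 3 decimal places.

At equilibrium c(1−p*) = e, so c = e/(1−p*).
c = 0.45/(1 − 0.59) = 0.45/0.4100 = 1.0976.

1.098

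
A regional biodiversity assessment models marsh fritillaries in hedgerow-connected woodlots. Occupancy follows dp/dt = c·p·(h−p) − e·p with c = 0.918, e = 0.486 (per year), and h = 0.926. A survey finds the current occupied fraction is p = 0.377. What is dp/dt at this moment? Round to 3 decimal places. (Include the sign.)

0.007

Colonization term: c·p·(h−p) = 0.918×0.377×0.5490 = 0.19000.
Extinction term: e·p = 0.18322.
dp/dt = 0.19000 − 0.18322 = 0.00678.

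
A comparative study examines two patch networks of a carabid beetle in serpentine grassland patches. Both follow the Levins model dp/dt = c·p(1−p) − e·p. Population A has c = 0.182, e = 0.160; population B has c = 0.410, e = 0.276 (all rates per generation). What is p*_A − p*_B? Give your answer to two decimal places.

-0.21

A: p*_A = 1 − 0.160/0.182 = 0.1209.
B: p*_B = 1 − 0.276/0.410 = 0.3268.
p*_A − p*_B = 0.1209 − 0.3268 = -0.2060.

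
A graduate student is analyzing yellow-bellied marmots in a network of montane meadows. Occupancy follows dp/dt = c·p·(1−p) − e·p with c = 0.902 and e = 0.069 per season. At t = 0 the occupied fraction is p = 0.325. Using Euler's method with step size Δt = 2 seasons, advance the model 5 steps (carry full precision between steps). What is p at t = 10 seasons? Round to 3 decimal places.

Update rule: p ← p + [c·p·(1−p) − e·p]·Δt with Δt = 2.
t = 2: p = 0.32500 + (+0.35090) = 0.67590
t = 4: p = 0.67590 + (+0.30191) = 0.97781
t = 6: p = 0.97781 + (-0.09579) = 0.88202
t = 8: p = 0.88202 + (+0.06601) = 0.94803
t = 10: p = 0.94803 + (-0.04195) = 0.90608

0.906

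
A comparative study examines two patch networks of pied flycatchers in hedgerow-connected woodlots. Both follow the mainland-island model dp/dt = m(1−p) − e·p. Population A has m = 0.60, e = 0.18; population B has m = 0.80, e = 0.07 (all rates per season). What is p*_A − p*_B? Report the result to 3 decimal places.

A: p*_A = m/(m+e) = 0.60/0.7800 = 0.7692.
B: p*_B = 0.80/0.8700 = 0.9195.
p*_A − p*_B = 0.7692 − 0.9195 = -0.1503.

-0.150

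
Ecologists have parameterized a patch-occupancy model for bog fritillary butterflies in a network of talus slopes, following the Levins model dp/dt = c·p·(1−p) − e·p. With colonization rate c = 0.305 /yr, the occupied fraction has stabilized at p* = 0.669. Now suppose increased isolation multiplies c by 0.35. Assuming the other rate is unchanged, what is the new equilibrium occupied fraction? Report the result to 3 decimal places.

Balance c(1−p*) = e gives e = 0.305×(1 − 0.66900) = 0.10095.
New p* = 1 − e/c = 1 − 0.10095/0.10675 = 0.05433.

0.054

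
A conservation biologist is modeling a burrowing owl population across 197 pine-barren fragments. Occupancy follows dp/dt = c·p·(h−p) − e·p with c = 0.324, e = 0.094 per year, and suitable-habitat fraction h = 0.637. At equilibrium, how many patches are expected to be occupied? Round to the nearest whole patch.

p* = h − e/c = 0.637 − 0.2901 = 0.3469.
Expected occupied patches = N × p* = 197 × 0.3469 = 68.33 ≈ 68.

68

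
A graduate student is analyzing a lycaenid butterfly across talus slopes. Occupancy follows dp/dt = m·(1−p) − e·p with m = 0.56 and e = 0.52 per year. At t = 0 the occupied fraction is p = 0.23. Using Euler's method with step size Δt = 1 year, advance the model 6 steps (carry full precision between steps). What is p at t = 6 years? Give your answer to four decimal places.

Update rule: p ← p + [m·(1−p) − e·p]·Δt with Δt = 1.
  1  |  dp/dt·Δt = +0.311600  |  p_1 = 0.541600
  2  |  dp/dt·Δt = -0.024928  |  p_2 = 0.516672
  3  |  dp/dt·Δt = +0.001994  |  p_3 = 0.518666
  4  |  dp/dt·Δt = -0.000160  |  p_4 = 0.518507
  5  |  dp/dt·Δt = +0.000013  |  p_5 = 0.518519
  6  |  dp/dt·Δt = -0.000001  |  p_6 = 0.518518

0.5185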